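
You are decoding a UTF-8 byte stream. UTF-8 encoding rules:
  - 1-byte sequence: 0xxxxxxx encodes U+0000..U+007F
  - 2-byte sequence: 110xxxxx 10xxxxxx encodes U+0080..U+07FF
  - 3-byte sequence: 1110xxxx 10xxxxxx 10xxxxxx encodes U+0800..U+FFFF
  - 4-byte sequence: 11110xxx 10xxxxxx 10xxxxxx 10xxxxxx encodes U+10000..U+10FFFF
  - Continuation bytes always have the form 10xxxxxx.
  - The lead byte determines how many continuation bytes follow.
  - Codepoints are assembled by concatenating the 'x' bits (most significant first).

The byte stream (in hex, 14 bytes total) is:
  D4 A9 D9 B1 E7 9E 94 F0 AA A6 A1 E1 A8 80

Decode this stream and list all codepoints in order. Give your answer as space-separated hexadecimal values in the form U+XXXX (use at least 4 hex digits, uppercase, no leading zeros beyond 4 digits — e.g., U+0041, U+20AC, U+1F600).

Byte[0]=D4: 2-byte lead, need 1 cont bytes. acc=0x14
Byte[1]=A9: continuation. acc=(acc<<6)|0x29=0x529
Completed: cp=U+0529 (starts at byte 0)
Byte[2]=D9: 2-byte lead, need 1 cont bytes. acc=0x19
Byte[3]=B1: continuation. acc=(acc<<6)|0x31=0x671
Completed: cp=U+0671 (starts at byte 2)
Byte[4]=E7: 3-byte lead, need 2 cont bytes. acc=0x7
Byte[5]=9E: continuation. acc=(acc<<6)|0x1E=0x1DE
Byte[6]=94: continuation. acc=(acc<<6)|0x14=0x7794
Completed: cp=U+7794 (starts at byte 4)
Byte[7]=F0: 4-byte lead, need 3 cont bytes. acc=0x0
Byte[8]=AA: continuation. acc=(acc<<6)|0x2A=0x2A
Byte[9]=A6: continuation. acc=(acc<<6)|0x26=0xAA6
Byte[10]=A1: continuation. acc=(acc<<6)|0x21=0x2A9A1
Completed: cp=U+2A9A1 (starts at byte 7)
Byte[11]=E1: 3-byte lead, need 2 cont bytes. acc=0x1
Byte[12]=A8: continuation. acc=(acc<<6)|0x28=0x68
Byte[13]=80: continuation. acc=(acc<<6)|0x00=0x1A00
Completed: cp=U+1A00 (starts at byte 11)

Answer: U+0529 U+0671 U+7794 U+2A9A1 U+1A00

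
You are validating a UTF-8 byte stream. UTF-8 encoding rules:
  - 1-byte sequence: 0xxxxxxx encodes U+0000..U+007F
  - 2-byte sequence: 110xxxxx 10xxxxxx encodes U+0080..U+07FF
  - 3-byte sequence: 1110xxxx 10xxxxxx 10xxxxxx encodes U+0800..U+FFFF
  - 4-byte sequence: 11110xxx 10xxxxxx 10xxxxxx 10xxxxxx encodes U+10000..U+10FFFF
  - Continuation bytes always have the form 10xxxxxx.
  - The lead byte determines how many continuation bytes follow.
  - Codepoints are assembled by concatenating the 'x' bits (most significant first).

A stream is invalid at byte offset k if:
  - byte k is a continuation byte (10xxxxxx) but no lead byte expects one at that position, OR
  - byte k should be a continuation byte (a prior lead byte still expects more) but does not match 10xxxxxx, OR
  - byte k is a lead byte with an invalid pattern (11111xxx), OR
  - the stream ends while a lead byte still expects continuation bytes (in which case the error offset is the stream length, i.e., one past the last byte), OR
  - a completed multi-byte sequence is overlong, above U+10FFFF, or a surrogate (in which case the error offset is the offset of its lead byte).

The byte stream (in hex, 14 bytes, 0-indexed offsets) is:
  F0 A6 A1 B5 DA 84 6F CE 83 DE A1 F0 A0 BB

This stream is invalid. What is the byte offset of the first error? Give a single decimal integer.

Byte[0]=F0: 4-byte lead, need 3 cont bytes. acc=0x0
Byte[1]=A6: continuation. acc=(acc<<6)|0x26=0x26
Byte[2]=A1: continuation. acc=(acc<<6)|0x21=0x9A1
Byte[3]=B5: continuation. acc=(acc<<6)|0x35=0x26875
Completed: cp=U+26875 (starts at byte 0)
Byte[4]=DA: 2-byte lead, need 1 cont bytes. acc=0x1A
Byte[5]=84: continuation. acc=(acc<<6)|0x04=0x684
Completed: cp=U+0684 (starts at byte 4)
Byte[6]=6F: 1-byte ASCII. cp=U+006F
Byte[7]=CE: 2-byte lead, need 1 cont bytes. acc=0xE
Byte[8]=83: continuation. acc=(acc<<6)|0x03=0x383
Completed: cp=U+0383 (starts at byte 7)
Byte[9]=DE: 2-byte lead, need 1 cont bytes. acc=0x1E
Byte[10]=A1: continuation. acc=(acc<<6)|0x21=0x7A1
Completed: cp=U+07A1 (starts at byte 9)
Byte[11]=F0: 4-byte lead, need 3 cont bytes. acc=0x0
Byte[12]=A0: continuation. acc=(acc<<6)|0x20=0x20
Byte[13]=BB: continuation. acc=(acc<<6)|0x3B=0x83B
Byte[14]: stream ended, expected continuation. INVALID

Answer: 14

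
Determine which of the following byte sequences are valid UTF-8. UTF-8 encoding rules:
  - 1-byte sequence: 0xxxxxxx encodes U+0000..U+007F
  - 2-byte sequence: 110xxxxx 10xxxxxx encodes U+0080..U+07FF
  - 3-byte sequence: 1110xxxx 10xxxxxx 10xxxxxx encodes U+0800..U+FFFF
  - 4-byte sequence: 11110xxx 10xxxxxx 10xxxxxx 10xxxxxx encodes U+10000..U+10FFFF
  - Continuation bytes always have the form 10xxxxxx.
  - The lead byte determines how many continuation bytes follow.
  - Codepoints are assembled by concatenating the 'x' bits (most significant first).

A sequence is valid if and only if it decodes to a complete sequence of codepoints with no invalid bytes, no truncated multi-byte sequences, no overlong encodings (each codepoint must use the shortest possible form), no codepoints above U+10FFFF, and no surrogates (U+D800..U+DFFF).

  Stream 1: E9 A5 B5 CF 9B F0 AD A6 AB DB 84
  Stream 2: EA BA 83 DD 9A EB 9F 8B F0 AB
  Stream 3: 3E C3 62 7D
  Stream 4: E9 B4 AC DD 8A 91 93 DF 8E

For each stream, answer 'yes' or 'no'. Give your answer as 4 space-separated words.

Answer: yes no no no

Derivation:
Stream 1: decodes cleanly. VALID
Stream 2: error at byte offset 10. INVALID
Stream 3: error at byte offset 2. INVALID
Stream 4: error at byte offset 5. INVALID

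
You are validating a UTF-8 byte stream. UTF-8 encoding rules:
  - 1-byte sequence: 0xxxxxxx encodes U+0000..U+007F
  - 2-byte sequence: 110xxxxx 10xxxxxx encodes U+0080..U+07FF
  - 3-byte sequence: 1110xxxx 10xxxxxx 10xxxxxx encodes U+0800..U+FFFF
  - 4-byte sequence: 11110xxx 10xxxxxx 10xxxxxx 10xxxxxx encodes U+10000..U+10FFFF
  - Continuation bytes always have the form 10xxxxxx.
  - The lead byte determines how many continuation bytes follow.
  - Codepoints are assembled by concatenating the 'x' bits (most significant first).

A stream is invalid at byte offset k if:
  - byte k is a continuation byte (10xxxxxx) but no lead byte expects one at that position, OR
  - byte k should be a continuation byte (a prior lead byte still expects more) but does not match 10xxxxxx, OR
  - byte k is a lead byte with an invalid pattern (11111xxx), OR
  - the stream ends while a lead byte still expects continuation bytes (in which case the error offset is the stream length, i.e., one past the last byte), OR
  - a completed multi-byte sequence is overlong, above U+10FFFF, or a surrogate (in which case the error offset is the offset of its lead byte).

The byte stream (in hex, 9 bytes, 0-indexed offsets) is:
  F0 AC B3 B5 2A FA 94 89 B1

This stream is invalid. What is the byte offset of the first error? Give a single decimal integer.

Byte[0]=F0: 4-byte lead, need 3 cont bytes. acc=0x0
Byte[1]=AC: continuation. acc=(acc<<6)|0x2C=0x2C
Byte[2]=B3: continuation. acc=(acc<<6)|0x33=0xB33
Byte[3]=B5: continuation. acc=(acc<<6)|0x35=0x2CCF5
Completed: cp=U+2CCF5 (starts at byte 0)
Byte[4]=2A: 1-byte ASCII. cp=U+002A
Byte[5]=FA: INVALID lead byte (not 0xxx/110x/1110/11110)

Answer: 5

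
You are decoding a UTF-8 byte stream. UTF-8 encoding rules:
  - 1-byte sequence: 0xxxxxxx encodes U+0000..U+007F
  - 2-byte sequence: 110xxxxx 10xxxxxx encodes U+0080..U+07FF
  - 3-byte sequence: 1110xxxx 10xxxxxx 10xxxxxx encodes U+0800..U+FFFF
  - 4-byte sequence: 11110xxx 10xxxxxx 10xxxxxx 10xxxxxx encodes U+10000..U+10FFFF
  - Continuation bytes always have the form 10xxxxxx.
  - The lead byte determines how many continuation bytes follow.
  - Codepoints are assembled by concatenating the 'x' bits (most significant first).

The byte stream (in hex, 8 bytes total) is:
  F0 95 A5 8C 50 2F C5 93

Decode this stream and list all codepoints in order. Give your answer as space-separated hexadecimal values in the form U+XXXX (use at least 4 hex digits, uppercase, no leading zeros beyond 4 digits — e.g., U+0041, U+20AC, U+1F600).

Answer: U+1594C U+0050 U+002F U+0153

Derivation:
Byte[0]=F0: 4-byte lead, need 3 cont bytes. acc=0x0
Byte[1]=95: continuation. acc=(acc<<6)|0x15=0x15
Byte[2]=A5: continuation. acc=(acc<<6)|0x25=0x565
Byte[3]=8C: continuation. acc=(acc<<6)|0x0C=0x1594C
Completed: cp=U+1594C (starts at byte 0)
Byte[4]=50: 1-byte ASCII. cp=U+0050
Byte[5]=2F: 1-byte ASCII. cp=U+002F
Byte[6]=C5: 2-byte lead, need 1 cont bytes. acc=0x5
Byte[7]=93: continuation. acc=(acc<<6)|0x13=0x153
Completed: cp=U+0153 (starts at byte 6)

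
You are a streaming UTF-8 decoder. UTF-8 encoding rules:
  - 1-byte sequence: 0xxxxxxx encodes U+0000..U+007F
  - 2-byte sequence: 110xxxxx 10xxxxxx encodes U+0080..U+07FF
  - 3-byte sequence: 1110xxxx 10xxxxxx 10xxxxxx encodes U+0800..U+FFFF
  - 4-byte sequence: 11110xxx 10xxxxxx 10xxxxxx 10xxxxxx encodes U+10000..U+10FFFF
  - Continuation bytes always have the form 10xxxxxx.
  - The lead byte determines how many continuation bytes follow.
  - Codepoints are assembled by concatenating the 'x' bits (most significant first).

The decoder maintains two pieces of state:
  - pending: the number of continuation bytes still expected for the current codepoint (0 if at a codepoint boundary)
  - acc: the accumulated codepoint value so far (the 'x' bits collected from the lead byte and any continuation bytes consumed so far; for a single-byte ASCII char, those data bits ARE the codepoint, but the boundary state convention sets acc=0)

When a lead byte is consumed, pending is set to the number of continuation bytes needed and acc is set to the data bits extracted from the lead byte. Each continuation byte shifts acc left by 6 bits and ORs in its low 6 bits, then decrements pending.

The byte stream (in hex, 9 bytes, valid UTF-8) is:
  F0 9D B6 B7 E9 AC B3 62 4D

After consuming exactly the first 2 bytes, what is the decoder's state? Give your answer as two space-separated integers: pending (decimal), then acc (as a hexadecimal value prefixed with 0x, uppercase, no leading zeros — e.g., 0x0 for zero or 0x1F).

Byte[0]=F0: 4-byte lead. pending=3, acc=0x0
Byte[1]=9D: continuation. acc=(acc<<6)|0x1D=0x1D, pending=2

Answer: 2 0x1D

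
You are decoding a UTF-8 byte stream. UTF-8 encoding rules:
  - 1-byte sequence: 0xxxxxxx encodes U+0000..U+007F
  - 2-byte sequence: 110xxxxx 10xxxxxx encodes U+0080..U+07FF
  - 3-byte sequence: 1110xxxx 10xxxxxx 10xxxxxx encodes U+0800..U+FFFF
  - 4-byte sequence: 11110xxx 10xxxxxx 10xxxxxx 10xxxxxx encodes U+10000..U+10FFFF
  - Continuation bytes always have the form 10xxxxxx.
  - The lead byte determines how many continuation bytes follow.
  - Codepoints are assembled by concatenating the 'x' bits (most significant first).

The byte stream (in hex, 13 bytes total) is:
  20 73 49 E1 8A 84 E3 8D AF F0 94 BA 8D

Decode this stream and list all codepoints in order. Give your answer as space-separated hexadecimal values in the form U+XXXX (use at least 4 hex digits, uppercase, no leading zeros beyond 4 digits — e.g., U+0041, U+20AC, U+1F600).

Answer: U+0020 U+0073 U+0049 U+1284 U+336F U+14E8D

Derivation:
Byte[0]=20: 1-byte ASCII. cp=U+0020
Byte[1]=73: 1-byte ASCII. cp=U+0073
Byte[2]=49: 1-byte ASCII. cp=U+0049
Byte[3]=E1: 3-byte lead, need 2 cont bytes. acc=0x1
Byte[4]=8A: continuation. acc=(acc<<6)|0x0A=0x4A
Byte[5]=84: continuation. acc=(acc<<6)|0x04=0x1284
Completed: cp=U+1284 (starts at byte 3)
Byte[6]=E3: 3-byte lead, need 2 cont bytes. acc=0x3
Byte[7]=8D: continuation. acc=(acc<<6)|0x0D=0xCD
Byte[8]=AF: continuation. acc=(acc<<6)|0x2F=0x336F
Completed: cp=U+336F (starts at byte 6)
Byte[9]=F0: 4-byte lead, need 3 cont bytes. acc=0x0
Byte[10]=94: continuation. acc=(acc<<6)|0x14=0x14
Byte[11]=BA: continuation. acc=(acc<<6)|0x3A=0x53A
Byte[12]=8D: continuation. acc=(acc<<6)|0x0D=0x14E8D
Completed: cp=U+14E8D (starts at byte 9)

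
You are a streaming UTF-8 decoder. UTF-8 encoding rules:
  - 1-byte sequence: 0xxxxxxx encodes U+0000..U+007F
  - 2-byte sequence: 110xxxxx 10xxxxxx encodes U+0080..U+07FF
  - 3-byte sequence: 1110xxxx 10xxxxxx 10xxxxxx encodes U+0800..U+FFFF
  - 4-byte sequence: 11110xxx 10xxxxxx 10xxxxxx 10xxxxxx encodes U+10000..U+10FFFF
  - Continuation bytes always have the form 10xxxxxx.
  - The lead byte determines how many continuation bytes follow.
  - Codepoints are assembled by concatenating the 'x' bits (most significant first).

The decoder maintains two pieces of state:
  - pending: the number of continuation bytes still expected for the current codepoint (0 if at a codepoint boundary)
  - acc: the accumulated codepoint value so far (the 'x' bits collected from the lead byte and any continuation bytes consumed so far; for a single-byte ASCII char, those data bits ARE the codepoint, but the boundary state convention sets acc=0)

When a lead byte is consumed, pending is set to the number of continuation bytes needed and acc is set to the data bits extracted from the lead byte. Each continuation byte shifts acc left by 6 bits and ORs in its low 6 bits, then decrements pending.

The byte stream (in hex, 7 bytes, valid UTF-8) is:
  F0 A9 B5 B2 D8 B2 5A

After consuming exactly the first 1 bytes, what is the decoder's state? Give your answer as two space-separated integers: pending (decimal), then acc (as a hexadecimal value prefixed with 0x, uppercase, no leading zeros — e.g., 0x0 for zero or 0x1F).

Byte[0]=F0: 4-byte lead. pending=3, acc=0x0

Answer: 3 0x0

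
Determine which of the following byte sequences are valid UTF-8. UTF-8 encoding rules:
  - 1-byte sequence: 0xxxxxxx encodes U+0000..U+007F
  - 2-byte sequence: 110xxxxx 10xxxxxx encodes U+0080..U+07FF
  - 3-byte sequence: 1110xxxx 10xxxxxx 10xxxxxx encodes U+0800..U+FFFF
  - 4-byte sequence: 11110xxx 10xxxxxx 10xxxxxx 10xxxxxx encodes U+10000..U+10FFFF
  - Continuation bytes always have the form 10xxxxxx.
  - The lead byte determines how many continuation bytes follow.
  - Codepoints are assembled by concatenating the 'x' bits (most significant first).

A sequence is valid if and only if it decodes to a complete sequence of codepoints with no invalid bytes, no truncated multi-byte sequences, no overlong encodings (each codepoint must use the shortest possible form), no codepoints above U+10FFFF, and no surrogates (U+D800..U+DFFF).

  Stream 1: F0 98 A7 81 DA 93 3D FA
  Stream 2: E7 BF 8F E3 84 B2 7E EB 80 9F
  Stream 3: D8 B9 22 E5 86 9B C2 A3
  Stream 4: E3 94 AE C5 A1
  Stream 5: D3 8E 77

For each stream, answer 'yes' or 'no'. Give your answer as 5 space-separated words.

Stream 1: error at byte offset 7. INVALID
Stream 2: decodes cleanly. VALID
Stream 3: decodes cleanly. VALID
Stream 4: decodes cleanly. VALID
Stream 5: decodes cleanly. VALID

Answer: no yes yes yes yes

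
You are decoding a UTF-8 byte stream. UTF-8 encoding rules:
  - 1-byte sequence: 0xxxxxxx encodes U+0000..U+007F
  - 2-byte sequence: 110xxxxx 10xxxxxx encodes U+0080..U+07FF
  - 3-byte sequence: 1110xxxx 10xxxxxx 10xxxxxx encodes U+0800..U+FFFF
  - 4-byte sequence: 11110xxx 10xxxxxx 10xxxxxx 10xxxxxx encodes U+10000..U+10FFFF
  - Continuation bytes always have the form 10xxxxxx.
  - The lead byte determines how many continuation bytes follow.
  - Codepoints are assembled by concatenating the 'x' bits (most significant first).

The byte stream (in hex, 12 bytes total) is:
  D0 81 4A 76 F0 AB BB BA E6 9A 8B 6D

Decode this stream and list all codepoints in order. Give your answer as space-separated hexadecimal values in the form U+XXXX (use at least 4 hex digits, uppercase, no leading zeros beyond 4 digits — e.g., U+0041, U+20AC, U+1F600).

Answer: U+0401 U+004A U+0076 U+2BEFA U+668B U+006D

Derivation:
Byte[0]=D0: 2-byte lead, need 1 cont bytes. acc=0x10
Byte[1]=81: continuation. acc=(acc<<6)|0x01=0x401
Completed: cp=U+0401 (starts at byte 0)
Byte[2]=4A: 1-byte ASCII. cp=U+004A
Byte[3]=76: 1-byte ASCII. cp=U+0076
Byte[4]=F0: 4-byte lead, need 3 cont bytes. acc=0x0
Byte[5]=AB: continuation. acc=(acc<<6)|0x2B=0x2B
Byte[6]=BB: continuation. acc=(acc<<6)|0x3B=0xAFB
Byte[7]=BA: continuation. acc=(acc<<6)|0x3A=0x2BEFA
Completed: cp=U+2BEFA (starts at byte 4)
Byte[8]=E6: 3-byte lead, need 2 cont bytes. acc=0x6
Byte[9]=9A: continuation. acc=(acc<<6)|0x1A=0x19A
Byte[10]=8B: continuation. acc=(acc<<6)|0x0B=0x668B
Completed: cp=U+668B (starts at byte 8)
Byte[11]=6D: 1-byte ASCII. cp=U+006D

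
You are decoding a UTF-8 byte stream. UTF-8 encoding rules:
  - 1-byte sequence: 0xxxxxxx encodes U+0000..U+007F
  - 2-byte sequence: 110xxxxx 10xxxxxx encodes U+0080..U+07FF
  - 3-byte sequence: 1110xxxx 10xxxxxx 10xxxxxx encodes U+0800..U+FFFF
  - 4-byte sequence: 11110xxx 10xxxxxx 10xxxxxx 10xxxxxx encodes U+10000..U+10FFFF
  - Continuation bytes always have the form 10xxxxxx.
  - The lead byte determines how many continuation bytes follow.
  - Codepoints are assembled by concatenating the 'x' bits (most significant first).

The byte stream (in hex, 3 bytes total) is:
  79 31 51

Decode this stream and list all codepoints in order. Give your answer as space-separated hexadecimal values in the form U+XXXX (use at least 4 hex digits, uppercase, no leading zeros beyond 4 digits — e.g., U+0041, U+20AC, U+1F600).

Answer: U+0079 U+0031 U+0051

Derivation:
Byte[0]=79: 1-byte ASCII. cp=U+0079
Byte[1]=31: 1-byte ASCII. cp=U+0031
Byte[2]=51: 1-byte ASCII. cp=U+0051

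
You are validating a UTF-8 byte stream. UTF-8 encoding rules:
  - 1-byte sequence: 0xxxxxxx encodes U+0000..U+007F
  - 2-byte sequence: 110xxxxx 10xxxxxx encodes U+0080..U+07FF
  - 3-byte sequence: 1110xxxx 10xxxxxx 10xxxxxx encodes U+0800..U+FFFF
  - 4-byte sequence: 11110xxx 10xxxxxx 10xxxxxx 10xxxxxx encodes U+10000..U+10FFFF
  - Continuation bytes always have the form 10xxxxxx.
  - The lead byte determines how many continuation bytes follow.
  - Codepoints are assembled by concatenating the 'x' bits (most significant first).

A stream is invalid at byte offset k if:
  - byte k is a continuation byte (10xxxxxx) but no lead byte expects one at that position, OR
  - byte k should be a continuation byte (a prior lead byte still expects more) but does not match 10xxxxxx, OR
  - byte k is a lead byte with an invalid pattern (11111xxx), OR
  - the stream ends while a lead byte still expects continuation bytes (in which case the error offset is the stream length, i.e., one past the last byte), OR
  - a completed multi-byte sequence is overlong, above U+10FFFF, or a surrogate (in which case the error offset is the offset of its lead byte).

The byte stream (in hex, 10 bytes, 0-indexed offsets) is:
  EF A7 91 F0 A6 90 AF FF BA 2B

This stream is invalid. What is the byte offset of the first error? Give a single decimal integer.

Answer: 7

Derivation:
Byte[0]=EF: 3-byte lead, need 2 cont bytes. acc=0xF
Byte[1]=A7: continuation. acc=(acc<<6)|0x27=0x3E7
Byte[2]=91: continuation. acc=(acc<<6)|0x11=0xF9D1
Completed: cp=U+F9D1 (starts at byte 0)
Byte[3]=F0: 4-byte lead, need 3 cont bytes. acc=0x0
Byte[4]=A6: continuation. acc=(acc<<6)|0x26=0x26
Byte[5]=90: continuation. acc=(acc<<6)|0x10=0x990
Byte[6]=AF: continuation. acc=(acc<<6)|0x2F=0x2642F
Completed: cp=U+2642F (starts at byte 3)
Byte[7]=FF: INVALID lead byte (not 0xxx/110x/1110/11110)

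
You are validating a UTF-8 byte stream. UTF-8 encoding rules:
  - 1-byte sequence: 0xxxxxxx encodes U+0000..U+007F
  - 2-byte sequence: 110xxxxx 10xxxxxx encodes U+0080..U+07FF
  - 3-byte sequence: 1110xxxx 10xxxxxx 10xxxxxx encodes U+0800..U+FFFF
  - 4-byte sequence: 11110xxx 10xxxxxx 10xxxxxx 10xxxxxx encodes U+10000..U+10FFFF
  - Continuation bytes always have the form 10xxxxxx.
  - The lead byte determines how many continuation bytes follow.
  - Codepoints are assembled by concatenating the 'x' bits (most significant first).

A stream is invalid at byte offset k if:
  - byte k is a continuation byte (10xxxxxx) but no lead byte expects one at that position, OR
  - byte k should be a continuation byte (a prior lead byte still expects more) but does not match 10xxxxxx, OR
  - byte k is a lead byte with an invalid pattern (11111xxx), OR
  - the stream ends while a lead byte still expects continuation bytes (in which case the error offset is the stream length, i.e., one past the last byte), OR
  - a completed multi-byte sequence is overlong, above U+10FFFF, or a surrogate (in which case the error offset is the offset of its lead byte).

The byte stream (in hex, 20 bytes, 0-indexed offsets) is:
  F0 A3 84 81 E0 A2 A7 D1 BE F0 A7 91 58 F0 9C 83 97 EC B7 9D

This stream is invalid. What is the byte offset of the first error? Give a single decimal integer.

Answer: 12

Derivation:
Byte[0]=F0: 4-byte lead, need 3 cont bytes. acc=0x0
Byte[1]=A3: continuation. acc=(acc<<6)|0x23=0x23
Byte[2]=84: continuation. acc=(acc<<6)|0x04=0x8C4
Byte[3]=81: continuation. acc=(acc<<6)|0x01=0x23101
Completed: cp=U+23101 (starts at byte 0)
Byte[4]=E0: 3-byte lead, need 2 cont bytes. acc=0x0
Byte[5]=A2: continuation. acc=(acc<<6)|0x22=0x22
Byte[6]=A7: continuation. acc=(acc<<6)|0x27=0x8A7
Completed: cp=U+08A7 (starts at byte 4)
Byte[7]=D1: 2-byte lead, need 1 cont bytes. acc=0x11
Byte[8]=BE: continuation. acc=(acc<<6)|0x3E=0x47E
Completed: cp=U+047E (starts at byte 7)
Byte[9]=F0: 4-byte lead, need 3 cont bytes. acc=0x0
Byte[10]=A7: continuation. acc=(acc<<6)|0x27=0x27
Byte[11]=91: continuation. acc=(acc<<6)|0x11=0x9D1
Byte[12]=58: expected 10xxxxxx continuation. INVALID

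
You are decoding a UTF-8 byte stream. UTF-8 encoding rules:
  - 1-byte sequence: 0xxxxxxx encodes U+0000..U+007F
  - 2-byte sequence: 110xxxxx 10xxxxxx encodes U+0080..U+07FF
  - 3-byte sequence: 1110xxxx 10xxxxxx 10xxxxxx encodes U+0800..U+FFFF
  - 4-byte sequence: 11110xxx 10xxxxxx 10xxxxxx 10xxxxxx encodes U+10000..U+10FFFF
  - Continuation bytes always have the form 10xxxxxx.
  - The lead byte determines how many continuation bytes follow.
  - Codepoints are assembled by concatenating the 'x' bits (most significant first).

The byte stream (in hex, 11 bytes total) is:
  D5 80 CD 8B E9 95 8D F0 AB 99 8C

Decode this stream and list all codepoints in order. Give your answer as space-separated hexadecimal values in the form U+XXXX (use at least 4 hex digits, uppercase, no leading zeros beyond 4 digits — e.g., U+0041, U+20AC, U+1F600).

Byte[0]=D5: 2-byte lead, need 1 cont bytes. acc=0x15
Byte[1]=80: continuation. acc=(acc<<6)|0x00=0x540
Completed: cp=U+0540 (starts at byte 0)
Byte[2]=CD: 2-byte lead, need 1 cont bytes. acc=0xD
Byte[3]=8B: continuation. acc=(acc<<6)|0x0B=0x34B
Completed: cp=U+034B (starts at byte 2)
Byte[4]=E9: 3-byte lead, need 2 cont bytes. acc=0x9
Byte[5]=95: continuation. acc=(acc<<6)|0x15=0x255
Byte[6]=8D: continuation. acc=(acc<<6)|0x0D=0x954D
Completed: cp=U+954D (starts at byte 4)
Byte[7]=F0: 4-byte lead, need 3 cont bytes. acc=0x0
Byte[8]=AB: continuation. acc=(acc<<6)|0x2B=0x2B
Byte[9]=99: continuation. acc=(acc<<6)|0x19=0xAD9
Byte[10]=8C: continuation. acc=(acc<<6)|0x0C=0x2B64C
Completed: cp=U+2B64C (starts at byte 7)

Answer: U+0540 U+034B U+954D U+2B64C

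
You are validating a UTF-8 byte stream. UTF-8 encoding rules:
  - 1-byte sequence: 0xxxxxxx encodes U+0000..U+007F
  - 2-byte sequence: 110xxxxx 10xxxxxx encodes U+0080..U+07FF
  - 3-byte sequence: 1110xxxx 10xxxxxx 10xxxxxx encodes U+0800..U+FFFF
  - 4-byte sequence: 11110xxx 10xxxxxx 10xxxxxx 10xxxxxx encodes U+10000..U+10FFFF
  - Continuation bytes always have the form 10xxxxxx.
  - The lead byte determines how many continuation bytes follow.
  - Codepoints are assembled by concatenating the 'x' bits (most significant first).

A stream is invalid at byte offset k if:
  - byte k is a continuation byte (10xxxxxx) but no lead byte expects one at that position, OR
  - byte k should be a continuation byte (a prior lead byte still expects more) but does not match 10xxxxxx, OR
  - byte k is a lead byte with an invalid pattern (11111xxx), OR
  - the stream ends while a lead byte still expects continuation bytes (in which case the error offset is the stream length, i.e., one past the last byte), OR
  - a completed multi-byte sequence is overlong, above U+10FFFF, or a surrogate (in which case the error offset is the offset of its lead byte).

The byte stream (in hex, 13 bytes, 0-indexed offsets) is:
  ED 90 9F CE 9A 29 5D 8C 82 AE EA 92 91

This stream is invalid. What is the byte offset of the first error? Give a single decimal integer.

Answer: 7

Derivation:
Byte[0]=ED: 3-byte lead, need 2 cont bytes. acc=0xD
Byte[1]=90: continuation. acc=(acc<<6)|0x10=0x350
Byte[2]=9F: continuation. acc=(acc<<6)|0x1F=0xD41F
Completed: cp=U+D41F (starts at byte 0)
Byte[3]=CE: 2-byte lead, need 1 cont bytes. acc=0xE
Byte[4]=9A: continuation. acc=(acc<<6)|0x1A=0x39A
Completed: cp=U+039A (starts at byte 3)
Byte[5]=29: 1-byte ASCII. cp=U+0029
Byte[6]=5D: 1-byte ASCII. cp=U+005D
Byte[7]=8C: INVALID lead byte (not 0xxx/110x/1110/11110)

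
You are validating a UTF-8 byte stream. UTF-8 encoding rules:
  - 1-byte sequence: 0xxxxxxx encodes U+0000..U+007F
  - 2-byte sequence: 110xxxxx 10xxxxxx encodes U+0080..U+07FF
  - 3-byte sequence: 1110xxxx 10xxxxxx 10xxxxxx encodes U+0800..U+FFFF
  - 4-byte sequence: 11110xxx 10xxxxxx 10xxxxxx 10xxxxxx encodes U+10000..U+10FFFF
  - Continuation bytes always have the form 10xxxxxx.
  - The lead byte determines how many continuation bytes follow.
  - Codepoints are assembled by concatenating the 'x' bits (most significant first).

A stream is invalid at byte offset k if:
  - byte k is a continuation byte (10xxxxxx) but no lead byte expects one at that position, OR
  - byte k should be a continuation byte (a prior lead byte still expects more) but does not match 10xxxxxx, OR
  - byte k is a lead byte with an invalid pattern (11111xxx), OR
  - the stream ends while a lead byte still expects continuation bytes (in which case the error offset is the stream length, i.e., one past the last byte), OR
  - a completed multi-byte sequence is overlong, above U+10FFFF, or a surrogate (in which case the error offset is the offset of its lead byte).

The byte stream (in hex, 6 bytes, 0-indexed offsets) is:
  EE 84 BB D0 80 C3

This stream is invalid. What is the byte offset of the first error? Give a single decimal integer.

Byte[0]=EE: 3-byte lead, need 2 cont bytes. acc=0xE
Byte[1]=84: continuation. acc=(acc<<6)|0x04=0x384
Byte[2]=BB: continuation. acc=(acc<<6)|0x3B=0xE13B
Completed: cp=U+E13B (starts at byte 0)
Byte[3]=D0: 2-byte lead, need 1 cont bytes. acc=0x10
Byte[4]=80: continuation. acc=(acc<<6)|0x00=0x400
Completed: cp=U+0400 (starts at byte 3)
Byte[5]=C3: 2-byte lead, need 1 cont bytes. acc=0x3
Byte[6]: stream ended, expected continuation. INVALID

Answer: 6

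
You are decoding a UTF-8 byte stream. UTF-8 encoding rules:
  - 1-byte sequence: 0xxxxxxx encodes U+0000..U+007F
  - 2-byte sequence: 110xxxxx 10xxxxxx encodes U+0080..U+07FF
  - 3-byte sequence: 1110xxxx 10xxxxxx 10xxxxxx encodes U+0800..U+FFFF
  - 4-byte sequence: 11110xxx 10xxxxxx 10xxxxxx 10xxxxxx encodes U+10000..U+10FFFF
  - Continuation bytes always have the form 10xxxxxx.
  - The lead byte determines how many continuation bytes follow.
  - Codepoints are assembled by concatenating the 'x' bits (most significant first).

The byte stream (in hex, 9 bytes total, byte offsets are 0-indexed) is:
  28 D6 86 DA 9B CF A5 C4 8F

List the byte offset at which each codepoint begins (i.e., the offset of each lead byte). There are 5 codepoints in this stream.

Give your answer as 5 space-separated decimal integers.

Answer: 0 1 3 5 7

Derivation:
Byte[0]=28: 1-byte ASCII. cp=U+0028
Byte[1]=D6: 2-byte lead, need 1 cont bytes. acc=0x16
Byte[2]=86: continuation. acc=(acc<<6)|0x06=0x586
Completed: cp=U+0586 (starts at byte 1)
Byte[3]=DA: 2-byte lead, need 1 cont bytes. acc=0x1A
Byte[4]=9B: continuation. acc=(acc<<6)|0x1B=0x69B
Completed: cp=U+069B (starts at byte 3)
Byte[5]=CF: 2-byte lead, need 1 cont bytes. acc=0xF
Byte[6]=A5: continuation. acc=(acc<<6)|0x25=0x3E5
Completed: cp=U+03E5 (starts at byte 5)
Byte[7]=C4: 2-byte lead, need 1 cont bytes. acc=0x4
Byte[8]=8F: continuation. acc=(acc<<6)|0x0F=0x10F
Completed: cp=U+010F (starts at byte 7)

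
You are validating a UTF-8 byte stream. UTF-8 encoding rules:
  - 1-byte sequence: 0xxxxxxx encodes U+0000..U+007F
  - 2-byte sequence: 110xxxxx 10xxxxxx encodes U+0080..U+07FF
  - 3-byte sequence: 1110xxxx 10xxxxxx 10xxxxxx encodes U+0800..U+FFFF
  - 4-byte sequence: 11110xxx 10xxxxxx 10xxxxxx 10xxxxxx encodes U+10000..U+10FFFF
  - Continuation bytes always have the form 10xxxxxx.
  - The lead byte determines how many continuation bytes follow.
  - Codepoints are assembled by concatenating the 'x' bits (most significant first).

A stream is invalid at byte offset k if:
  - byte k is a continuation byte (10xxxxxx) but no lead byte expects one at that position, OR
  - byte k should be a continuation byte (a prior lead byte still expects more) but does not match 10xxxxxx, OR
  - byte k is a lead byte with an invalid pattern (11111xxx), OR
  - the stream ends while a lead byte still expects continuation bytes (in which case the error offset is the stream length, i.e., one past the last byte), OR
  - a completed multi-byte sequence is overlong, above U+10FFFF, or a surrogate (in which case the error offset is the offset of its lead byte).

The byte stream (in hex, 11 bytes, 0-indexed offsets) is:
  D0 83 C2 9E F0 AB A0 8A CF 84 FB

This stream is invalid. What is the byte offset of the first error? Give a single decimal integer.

Answer: 10

Derivation:
Byte[0]=D0: 2-byte lead, need 1 cont bytes. acc=0x10
Byte[1]=83: continuation. acc=(acc<<6)|0x03=0x403
Completed: cp=U+0403 (starts at byte 0)
Byte[2]=C2: 2-byte lead, need 1 cont bytes. acc=0x2
Byte[3]=9E: continuation. acc=(acc<<6)|0x1E=0x9E
Completed: cp=U+009E (starts at byte 2)
Byte[4]=F0: 4-byte lead, need 3 cont bytes. acc=0x0
Byte[5]=AB: continuation. acc=(acc<<6)|0x2B=0x2B
Byte[6]=A0: continuation. acc=(acc<<6)|0x20=0xAE0
Byte[7]=8A: continuation. acc=(acc<<6)|0x0A=0x2B80A
Completed: cp=U+2B80A (starts at byte 4)
Byte[8]=CF: 2-byte lead, need 1 cont bytes. acc=0xF
Byte[9]=84: continuation. acc=(acc<<6)|0x04=0x3C4
Completed: cp=U+03C4 (starts at byte 8)
Byte[10]=FB: INVALID lead byte (not 0xxx/110x/1110/11110)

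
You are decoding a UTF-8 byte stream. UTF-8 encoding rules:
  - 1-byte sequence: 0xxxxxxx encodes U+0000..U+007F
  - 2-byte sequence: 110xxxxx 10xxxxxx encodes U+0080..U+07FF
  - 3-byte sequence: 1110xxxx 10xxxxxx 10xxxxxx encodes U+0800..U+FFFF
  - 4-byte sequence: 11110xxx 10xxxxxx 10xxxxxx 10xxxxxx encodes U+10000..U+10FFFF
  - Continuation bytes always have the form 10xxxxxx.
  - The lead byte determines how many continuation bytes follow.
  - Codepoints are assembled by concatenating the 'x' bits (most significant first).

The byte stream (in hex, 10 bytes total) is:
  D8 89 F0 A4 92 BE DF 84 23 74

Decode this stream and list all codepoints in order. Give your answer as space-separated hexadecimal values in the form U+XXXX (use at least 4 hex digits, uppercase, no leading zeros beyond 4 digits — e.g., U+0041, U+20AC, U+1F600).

Answer: U+0609 U+244BE U+07C4 U+0023 U+0074

Derivation:
Byte[0]=D8: 2-byte lead, need 1 cont bytes. acc=0x18
Byte[1]=89: continuation. acc=(acc<<6)|0x09=0x609
Completed: cp=U+0609 (starts at byte 0)
Byte[2]=F0: 4-byte lead, need 3 cont bytes. acc=0x0
Byte[3]=A4: continuation. acc=(acc<<6)|0x24=0x24
Byte[4]=92: continuation. acc=(acc<<6)|0x12=0x912
Byte[5]=BE: continuation. acc=(acc<<6)|0x3E=0x244BE
Completed: cp=U+244BE (starts at byte 2)
Byte[6]=DF: 2-byte lead, need 1 cont bytes. acc=0x1F
Byte[7]=84: continuation. acc=(acc<<6)|0x04=0x7C4
Completed: cp=U+07C4 (starts at byte 6)
Byte[8]=23: 1-byte ASCII. cp=U+0023
Byte[9]=74: 1-byte ASCII. cp=U+0074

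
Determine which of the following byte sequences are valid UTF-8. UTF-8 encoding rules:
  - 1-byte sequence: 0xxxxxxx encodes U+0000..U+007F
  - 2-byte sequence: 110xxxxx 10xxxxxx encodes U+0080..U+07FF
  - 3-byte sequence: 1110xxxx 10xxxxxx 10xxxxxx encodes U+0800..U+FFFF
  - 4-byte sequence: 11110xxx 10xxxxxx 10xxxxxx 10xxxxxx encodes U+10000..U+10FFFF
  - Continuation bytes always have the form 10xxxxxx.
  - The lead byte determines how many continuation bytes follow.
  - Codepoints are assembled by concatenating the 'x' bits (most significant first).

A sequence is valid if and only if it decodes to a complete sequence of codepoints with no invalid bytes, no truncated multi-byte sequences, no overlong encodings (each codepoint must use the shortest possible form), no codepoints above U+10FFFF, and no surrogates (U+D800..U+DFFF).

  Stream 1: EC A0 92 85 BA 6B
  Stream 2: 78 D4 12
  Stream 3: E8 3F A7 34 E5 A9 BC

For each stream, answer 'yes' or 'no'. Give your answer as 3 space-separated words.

Answer: no no no

Derivation:
Stream 1: error at byte offset 3. INVALID
Stream 2: error at byte offset 2. INVALID
Stream 3: error at byte offset 1. INVALID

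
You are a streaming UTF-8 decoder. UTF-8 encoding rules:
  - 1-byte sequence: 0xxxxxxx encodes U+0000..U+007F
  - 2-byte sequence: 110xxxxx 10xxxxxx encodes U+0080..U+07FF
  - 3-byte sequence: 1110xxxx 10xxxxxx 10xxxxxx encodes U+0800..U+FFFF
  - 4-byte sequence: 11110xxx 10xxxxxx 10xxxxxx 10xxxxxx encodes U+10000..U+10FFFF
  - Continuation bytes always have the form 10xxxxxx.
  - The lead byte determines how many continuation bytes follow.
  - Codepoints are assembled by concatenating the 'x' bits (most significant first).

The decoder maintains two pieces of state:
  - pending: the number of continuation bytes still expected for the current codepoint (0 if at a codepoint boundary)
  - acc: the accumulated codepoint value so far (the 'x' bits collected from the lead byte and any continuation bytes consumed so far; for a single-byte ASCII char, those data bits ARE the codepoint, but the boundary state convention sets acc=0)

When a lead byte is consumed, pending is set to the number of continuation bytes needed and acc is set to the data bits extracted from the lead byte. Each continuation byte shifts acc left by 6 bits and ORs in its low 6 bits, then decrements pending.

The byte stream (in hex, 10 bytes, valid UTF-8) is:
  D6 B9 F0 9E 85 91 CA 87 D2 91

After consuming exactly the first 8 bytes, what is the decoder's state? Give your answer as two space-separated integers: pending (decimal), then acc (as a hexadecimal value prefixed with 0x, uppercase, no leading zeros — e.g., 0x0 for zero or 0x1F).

Byte[0]=D6: 2-byte lead. pending=1, acc=0x16
Byte[1]=B9: continuation. acc=(acc<<6)|0x39=0x5B9, pending=0
Byte[2]=F0: 4-byte lead. pending=3, acc=0x0
Byte[3]=9E: continuation. acc=(acc<<6)|0x1E=0x1E, pending=2
Byte[4]=85: continuation. acc=(acc<<6)|0x05=0x785, pending=1
Byte[5]=91: continuation. acc=(acc<<6)|0x11=0x1E151, pending=0
Byte[6]=CA: 2-byte lead. pending=1, acc=0xA
Byte[7]=87: continuation. acc=(acc<<6)|0x07=0x287, pending=0

Answer: 0 0x287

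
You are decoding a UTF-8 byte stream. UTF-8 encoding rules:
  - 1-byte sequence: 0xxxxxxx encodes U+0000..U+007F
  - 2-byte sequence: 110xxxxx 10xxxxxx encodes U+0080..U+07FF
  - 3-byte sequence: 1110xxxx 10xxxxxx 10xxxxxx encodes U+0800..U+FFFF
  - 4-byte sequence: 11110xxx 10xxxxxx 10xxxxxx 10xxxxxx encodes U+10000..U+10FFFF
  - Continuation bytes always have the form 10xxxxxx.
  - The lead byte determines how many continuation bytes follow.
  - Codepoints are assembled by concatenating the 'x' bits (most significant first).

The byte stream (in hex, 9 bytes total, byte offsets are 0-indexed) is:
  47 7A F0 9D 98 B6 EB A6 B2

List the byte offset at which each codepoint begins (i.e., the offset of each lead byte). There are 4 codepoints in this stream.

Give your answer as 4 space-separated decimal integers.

Byte[0]=47: 1-byte ASCII. cp=U+0047
Byte[1]=7A: 1-byte ASCII. cp=U+007A
Byte[2]=F0: 4-byte lead, need 3 cont bytes. acc=0x0
Byte[3]=9D: continuation. acc=(acc<<6)|0x1D=0x1D
Byte[4]=98: continuation. acc=(acc<<6)|0x18=0x758
Byte[5]=B6: continuation. acc=(acc<<6)|0x36=0x1D636
Completed: cp=U+1D636 (starts at byte 2)
Byte[6]=EB: 3-byte lead, need 2 cont bytes. acc=0xB
Byte[7]=A6: continuation. acc=(acc<<6)|0x26=0x2E6
Byte[8]=B2: continuation. acc=(acc<<6)|0x32=0xB9B2
Completed: cp=U+B9B2 (starts at byte 6)

Answer: 0 1 2 6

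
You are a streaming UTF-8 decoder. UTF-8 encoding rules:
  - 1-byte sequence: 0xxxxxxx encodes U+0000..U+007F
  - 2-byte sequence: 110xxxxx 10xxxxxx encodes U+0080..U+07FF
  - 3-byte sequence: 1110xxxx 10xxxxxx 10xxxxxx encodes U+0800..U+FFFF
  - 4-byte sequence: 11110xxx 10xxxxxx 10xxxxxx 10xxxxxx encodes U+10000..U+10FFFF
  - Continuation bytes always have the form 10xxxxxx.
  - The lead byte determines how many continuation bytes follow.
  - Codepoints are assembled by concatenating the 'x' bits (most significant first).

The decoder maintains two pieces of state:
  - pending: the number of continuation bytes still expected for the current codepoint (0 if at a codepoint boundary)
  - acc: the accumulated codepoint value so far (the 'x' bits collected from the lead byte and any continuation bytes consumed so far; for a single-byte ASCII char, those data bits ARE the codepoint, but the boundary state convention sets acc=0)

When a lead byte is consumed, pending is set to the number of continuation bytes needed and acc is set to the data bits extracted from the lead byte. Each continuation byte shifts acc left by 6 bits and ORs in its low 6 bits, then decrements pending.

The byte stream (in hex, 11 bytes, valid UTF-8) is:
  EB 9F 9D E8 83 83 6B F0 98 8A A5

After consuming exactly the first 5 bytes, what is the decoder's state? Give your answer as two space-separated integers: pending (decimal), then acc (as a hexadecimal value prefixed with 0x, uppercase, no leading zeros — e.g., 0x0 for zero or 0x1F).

Answer: 1 0x203

Derivation:
Byte[0]=EB: 3-byte lead. pending=2, acc=0xB
Byte[1]=9F: continuation. acc=(acc<<6)|0x1F=0x2DF, pending=1
Byte[2]=9D: continuation. acc=(acc<<6)|0x1D=0xB7DD, pending=0
Byte[3]=E8: 3-byte lead. pending=2, acc=0x8
Byte[4]=83: continuation. acc=(acc<<6)|0x03=0x203, pending=1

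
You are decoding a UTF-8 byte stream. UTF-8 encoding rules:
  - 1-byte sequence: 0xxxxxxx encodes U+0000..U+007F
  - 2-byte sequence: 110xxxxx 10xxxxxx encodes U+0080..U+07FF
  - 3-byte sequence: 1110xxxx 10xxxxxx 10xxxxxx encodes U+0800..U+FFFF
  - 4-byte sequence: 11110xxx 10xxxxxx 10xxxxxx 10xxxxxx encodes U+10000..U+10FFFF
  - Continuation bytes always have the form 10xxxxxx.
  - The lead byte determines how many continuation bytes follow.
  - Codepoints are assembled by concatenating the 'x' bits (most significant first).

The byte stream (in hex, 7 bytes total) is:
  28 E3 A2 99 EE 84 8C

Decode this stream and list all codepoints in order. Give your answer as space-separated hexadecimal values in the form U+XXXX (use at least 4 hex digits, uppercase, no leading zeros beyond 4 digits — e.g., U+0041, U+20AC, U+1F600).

Byte[0]=28: 1-byte ASCII. cp=U+0028
Byte[1]=E3: 3-byte lead, need 2 cont bytes. acc=0x3
Byte[2]=A2: continuation. acc=(acc<<6)|0x22=0xE2
Byte[3]=99: continuation. acc=(acc<<6)|0x19=0x3899
Completed: cp=U+3899 (starts at byte 1)
Byte[4]=EE: 3-byte lead, need 2 cont bytes. acc=0xE
Byte[5]=84: continuation. acc=(acc<<6)|0x04=0x384
Byte[6]=8C: continuation. acc=(acc<<6)|0x0C=0xE10C
Completed: cp=U+E10C (starts at byte 4)

Answer: U+0028 U+3899 U+E10C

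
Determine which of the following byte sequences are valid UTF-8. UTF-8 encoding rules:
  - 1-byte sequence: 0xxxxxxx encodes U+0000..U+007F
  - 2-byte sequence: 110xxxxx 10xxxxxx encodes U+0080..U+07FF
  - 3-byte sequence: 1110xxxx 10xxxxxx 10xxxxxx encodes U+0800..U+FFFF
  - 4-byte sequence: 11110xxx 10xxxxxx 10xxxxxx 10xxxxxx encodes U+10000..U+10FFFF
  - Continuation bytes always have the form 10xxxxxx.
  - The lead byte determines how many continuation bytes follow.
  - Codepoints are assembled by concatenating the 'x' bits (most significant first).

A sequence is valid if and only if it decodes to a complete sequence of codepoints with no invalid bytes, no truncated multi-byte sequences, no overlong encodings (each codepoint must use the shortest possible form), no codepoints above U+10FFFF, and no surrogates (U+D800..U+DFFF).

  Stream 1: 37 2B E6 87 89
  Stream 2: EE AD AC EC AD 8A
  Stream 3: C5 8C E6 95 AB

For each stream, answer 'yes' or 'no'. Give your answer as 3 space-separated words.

Stream 1: decodes cleanly. VALID
Stream 2: decodes cleanly. VALID
Stream 3: decodes cleanly. VALID

Answer: yes yes yes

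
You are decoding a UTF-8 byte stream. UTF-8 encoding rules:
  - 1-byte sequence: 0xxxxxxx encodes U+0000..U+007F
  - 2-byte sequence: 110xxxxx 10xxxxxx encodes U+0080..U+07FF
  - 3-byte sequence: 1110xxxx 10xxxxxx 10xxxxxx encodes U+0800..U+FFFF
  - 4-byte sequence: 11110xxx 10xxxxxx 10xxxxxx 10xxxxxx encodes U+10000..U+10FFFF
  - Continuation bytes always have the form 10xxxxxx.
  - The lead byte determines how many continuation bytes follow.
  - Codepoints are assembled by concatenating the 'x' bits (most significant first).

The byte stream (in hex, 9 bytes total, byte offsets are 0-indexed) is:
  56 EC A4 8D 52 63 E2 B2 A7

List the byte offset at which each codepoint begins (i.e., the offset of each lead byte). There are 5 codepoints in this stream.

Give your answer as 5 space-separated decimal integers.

Answer: 0 1 4 5 6

Derivation:
Byte[0]=56: 1-byte ASCII. cp=U+0056
Byte[1]=EC: 3-byte lead, need 2 cont bytes. acc=0xC
Byte[2]=A4: continuation. acc=(acc<<6)|0x24=0x324
Byte[3]=8D: continuation. acc=(acc<<6)|0x0D=0xC90D
Completed: cp=U+C90D (starts at byte 1)
Byte[4]=52: 1-byte ASCII. cp=U+0052
Byte[5]=63: 1-byte ASCII. cp=U+0063
Byte[6]=E2: 3-byte lead, need 2 cont bytes. acc=0x2
Byte[7]=B2: continuation. acc=(acc<<6)|0x32=0xB2
Byte[8]=A7: continuation. acc=(acc<<6)|0x27=0x2CA7
Completed: cp=U+2CA7 (starts at byte 6)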